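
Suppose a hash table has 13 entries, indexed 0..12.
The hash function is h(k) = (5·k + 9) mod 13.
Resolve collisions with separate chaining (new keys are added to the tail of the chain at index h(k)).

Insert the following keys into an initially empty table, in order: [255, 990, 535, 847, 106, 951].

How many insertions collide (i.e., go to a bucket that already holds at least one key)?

4

Insert 255: h=10, bucket 10 empty -> new chain.
Insert 990: h=6, bucket 6 empty -> new chain.
Insert 535: h=6, bucket 6 nonempty -> append to chain.
Insert 847: h=6, bucket 6 nonempty -> append to chain.
Insert 106: h=6, bucket 6 nonempty -> append to chain.
Insert 951: h=6, bucket 6 nonempty -> append to chain.
Final buckets:
0: —
1: —
2: —
3: —
4: —
5: —
6: 990 -> 535 -> 847 -> 106 -> 951
7: —
8: —
9: —
10: 255
11: —
12: —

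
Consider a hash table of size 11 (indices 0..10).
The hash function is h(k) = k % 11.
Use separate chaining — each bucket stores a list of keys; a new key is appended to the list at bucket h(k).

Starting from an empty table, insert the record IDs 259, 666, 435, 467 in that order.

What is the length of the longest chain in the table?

3

259 → bucket 6
666 → bucket 6 (collision)
435 → bucket 6 (collision)
467 → bucket 5
Final buckets:
0: -
1: -
2: -
3: -
4: -
5: 467
6: 259 -> 666 -> 435
7: -
8: -
9: -
10: -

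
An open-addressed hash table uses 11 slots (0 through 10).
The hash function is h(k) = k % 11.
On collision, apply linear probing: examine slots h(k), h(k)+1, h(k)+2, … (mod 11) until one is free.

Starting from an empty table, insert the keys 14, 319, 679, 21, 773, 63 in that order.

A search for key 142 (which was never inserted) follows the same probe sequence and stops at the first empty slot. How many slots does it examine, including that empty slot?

Insert 14: h=3, slot 3 empty => index 3.
Insert 319: h=0, slot 0 empty => index 0.
Insert 679: h=8, slot 8 empty => index 8.
Insert 21: h=10, slot 10 empty => index 10.
Insert 773: h=3, slot 3 occupied => index 4.
Insert 63: h=8, slot 8 occupied => index 9.
Table: [319, ., ., 14, 773, ., ., ., 679, 63, 21]
Lookup 142: h=10, probe 10,0,1 → slot 1 empty, not found.

3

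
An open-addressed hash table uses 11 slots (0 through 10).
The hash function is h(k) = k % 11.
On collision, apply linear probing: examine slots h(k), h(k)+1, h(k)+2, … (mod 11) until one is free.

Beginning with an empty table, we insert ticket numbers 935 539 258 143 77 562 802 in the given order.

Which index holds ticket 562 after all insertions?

4

935: h=0 -> slot 0
539: h=0, probe 0,1 -> slot 1
258: h=5 -> slot 5
143: h=0, probe 0,1,2 -> slot 2
77: h=0, probe 0,1,2,3 -> slot 3
562: h=1, probe 1,2,3,4 -> slot 4
802: h=10 -> slot 10
Table: [935, 539, 143, 77, 562, 258, ., ., ., ., 802]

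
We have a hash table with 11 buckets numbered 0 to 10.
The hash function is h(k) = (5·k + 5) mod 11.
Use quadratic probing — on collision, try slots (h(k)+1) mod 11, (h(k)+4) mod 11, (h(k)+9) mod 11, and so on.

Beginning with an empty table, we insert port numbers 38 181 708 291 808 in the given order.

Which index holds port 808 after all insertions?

6

38: h=8 => slot 8
181: h=8, probe 8,9 => slot 9
708: h=3 => slot 3
291: h=8, probe 8,9,1 => slot 1
808: h=8, probe 8,9,1,6 => slot 6
Table: [∅, 291, ∅, 708, ∅, ∅, 808, ∅, 38, 181, ∅]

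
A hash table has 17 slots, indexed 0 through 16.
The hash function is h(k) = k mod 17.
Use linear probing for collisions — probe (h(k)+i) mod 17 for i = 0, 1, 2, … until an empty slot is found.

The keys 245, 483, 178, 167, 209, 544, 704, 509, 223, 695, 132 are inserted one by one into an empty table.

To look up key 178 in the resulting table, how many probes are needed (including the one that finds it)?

245 hashes to 7; slot 7 is free => place at 7.
483 hashes to 7; 7 taken => place at 8.
178 hashes to 8; 8 taken => place at 9.
167 hashes to 14; slot 14 is free => place at 14.
209 hashes to 5; slot 5 is free => place at 5.
544 hashes to 0; slot 0 is free => place at 0.
704 hashes to 7; 7,8,9 taken => place at 10.
509 hashes to 16; slot 16 is free => place at 16.
223 hashes to 2; slot 2 is free => place at 2.
695 hashes to 15; slot 15 is free => place at 15.
132 hashes to 13; slot 13 is free => place at 13.
Table: [544, -, 223, -, -, 209, -, 245, 483, 178, 704, -, -, 132, 167, 695, 509]
Lookup 178: h=8, probe 8,9 → found at 9.

2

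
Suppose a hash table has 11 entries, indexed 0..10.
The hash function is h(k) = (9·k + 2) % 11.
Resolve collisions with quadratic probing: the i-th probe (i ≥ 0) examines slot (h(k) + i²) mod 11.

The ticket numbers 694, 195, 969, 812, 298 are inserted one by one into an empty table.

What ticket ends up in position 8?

694 hashes to 0; slot 0 is free -> place at 0.
195 hashes to 8; slot 8 is free -> place at 8.
969 hashes to 0; 0 taken -> place at 1.
812 hashes to 6; slot 6 is free -> place at 6.
298 hashes to 0; 0,1 taken -> place at 4.
Table: [694, 969, ∅, ∅, 298, ∅, 812, ∅, 195, ∅, ∅]

195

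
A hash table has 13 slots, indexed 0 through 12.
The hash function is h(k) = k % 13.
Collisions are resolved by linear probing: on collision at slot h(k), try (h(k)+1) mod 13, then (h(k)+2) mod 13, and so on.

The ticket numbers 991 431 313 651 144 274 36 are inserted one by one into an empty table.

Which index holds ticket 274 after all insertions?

Insert 991: h=3, slot 3 empty -> index 3.
Insert 431: h=2, slot 2 empty -> index 2.
Insert 313: h=1, slot 1 empty -> index 1.
Insert 651: h=1, slots 1,2,3 occupied -> index 4.
Insert 144: h=1, slots 1,2,3,4 occupied -> index 5.
Insert 274: h=1, slots 1,2,3,4,5 occupied -> index 6.
Insert 36: h=10, slot 10 empty -> index 10.
Table: [., 313, 431, 991, 651, 144, 274, ., ., ., 36, ., .]

6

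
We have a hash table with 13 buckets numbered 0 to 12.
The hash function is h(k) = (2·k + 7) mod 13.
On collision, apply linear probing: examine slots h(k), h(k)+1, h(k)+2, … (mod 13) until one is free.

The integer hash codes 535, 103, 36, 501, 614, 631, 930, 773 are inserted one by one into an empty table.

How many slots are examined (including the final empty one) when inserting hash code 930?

3

Insert 535: h=11, slot 11 empty -> index 11.
Insert 103: h=5, slot 5 empty -> index 5.
Insert 36: h=1, slot 1 empty -> index 1.
Insert 501: h=8, slot 8 empty -> index 8.
Insert 614: h=0, slot 0 empty -> index 0.
Insert 631: h=8, slot 8 occupied -> index 9.
Insert 930: h=8, slots 8,9 occupied -> index 10.
Insert 773: h=6, slot 6 empty -> index 6.
Table: [614, 36, -, -, -, 103, 773, -, 501, 631, 930, 535, -]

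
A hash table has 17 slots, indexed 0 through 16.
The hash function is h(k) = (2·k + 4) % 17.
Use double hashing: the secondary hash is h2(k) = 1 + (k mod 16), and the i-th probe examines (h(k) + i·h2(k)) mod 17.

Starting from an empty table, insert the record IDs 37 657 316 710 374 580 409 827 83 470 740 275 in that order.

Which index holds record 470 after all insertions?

37: h=10 -> slot 10
657: h=9 -> slot 9
316: h=7 -> slot 7
710: h=13 -> slot 13
374: h=4 -> slot 4
580: h=8 -> slot 8
409: h=6 -> slot 6
827: h=9, h2=12, probe 9,4,16 -> slot 16
83: h=0 -> slot 0
470: h=9, h2=7, probe 9,16,6,13,3 -> slot 3
740: h=5 -> slot 5
275: h=10, h2=4, probe 10,14 -> slot 14
Table: [83, ., ., 470, 374, 740, 409, 316, 580, 657, 37, ., ., 710, 275, ., 827]

3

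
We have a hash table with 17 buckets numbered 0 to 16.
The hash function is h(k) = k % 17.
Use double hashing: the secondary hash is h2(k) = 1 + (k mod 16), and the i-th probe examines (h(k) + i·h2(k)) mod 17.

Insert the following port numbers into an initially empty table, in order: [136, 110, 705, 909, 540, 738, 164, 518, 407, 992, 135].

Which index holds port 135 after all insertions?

14

136 hashes to 0; slot 0 is free -> place at 0.
110 hashes to 8; slot 8 is free -> place at 8.
705 hashes to 8, h2=2; 8 taken -> place at 10.
909 hashes to 8, h2=14; 8 taken -> place at 5.
540 hashes to 13; slot 13 is free -> place at 13.
738 hashes to 7; slot 7 is free -> place at 7.
164 hashes to 11; slot 11 is free -> place at 11.
518 hashes to 8, h2=7; 8 taken -> place at 15.
407 hashes to 16; slot 16 is free -> place at 16.
992 hashes to 6; slot 6 is free -> place at 6.
135 hashes to 16, h2=8; 16,7,15,6 taken -> place at 14.
Table: [136, _, _, _, _, 909, 992, 738, 110, _, 705, 164, _, 540, 135, 518, 407]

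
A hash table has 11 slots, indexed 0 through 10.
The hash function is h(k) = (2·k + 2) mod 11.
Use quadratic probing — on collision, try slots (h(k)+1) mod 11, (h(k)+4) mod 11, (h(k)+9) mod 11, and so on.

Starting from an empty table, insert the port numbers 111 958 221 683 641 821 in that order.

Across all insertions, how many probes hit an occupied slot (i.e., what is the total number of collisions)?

8

111 hashes to 4; slot 4 is free → place at 4.
958 hashes to 4; 4 taken → place at 5.
221 hashes to 4; 4,5 taken → place at 8.
683 hashes to 4; 4,5,8 taken → place at 2.
641 hashes to 8; 8 taken → place at 9.
821 hashes to 5; 5 taken → place at 6.
Table: [_, _, 683, _, 111, 958, 821, _, 221, 641, _]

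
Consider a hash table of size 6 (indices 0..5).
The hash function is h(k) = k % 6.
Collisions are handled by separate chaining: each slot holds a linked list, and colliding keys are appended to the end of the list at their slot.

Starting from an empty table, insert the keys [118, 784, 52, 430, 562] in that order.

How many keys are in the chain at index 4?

118 → bucket 4
784 → bucket 4 (collision)
52 → bucket 4 (collision)
430 → bucket 4 (collision)
562 → bucket 4 (collision)
Final buckets:
0: _
1: _
2: _
3: _
4: 118 -> 784 -> 52 -> 430 -> 562
5: _

5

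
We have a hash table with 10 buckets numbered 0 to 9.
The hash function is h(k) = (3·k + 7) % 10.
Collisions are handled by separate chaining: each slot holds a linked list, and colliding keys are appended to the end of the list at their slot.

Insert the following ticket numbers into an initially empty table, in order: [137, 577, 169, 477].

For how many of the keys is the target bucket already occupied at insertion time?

2

137 → bucket 8
577 → bucket 8 (collision)
169 → bucket 4
477 → bucket 8 (collision)
Final buckets:
0: -
1: -
2: -
3: -
4: 169
5: -
6: -
7: -
8: 137 -> 577 -> 477
9: -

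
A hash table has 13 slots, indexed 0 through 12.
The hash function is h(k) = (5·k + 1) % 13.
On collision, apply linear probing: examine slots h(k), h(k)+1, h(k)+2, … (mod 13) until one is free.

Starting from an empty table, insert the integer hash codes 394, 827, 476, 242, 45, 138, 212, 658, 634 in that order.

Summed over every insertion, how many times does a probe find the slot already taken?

13

394: h=8 => slot 8
827: h=2 => slot 2
476: h=2, probe 2,3 => slot 3
242: h=2, probe 2,3,4 => slot 4
45: h=5 => slot 5
138: h=2, probe 2,3,4,5,6 => slot 6
212: h=8, probe 8,9 => slot 9
658: h=2, probe 2,3,4,5,6,7 => slot 7
634: h=12 => slot 12
Table: [., ., 827, 476, 242, 45, 138, 658, 394, 212, ., ., 634]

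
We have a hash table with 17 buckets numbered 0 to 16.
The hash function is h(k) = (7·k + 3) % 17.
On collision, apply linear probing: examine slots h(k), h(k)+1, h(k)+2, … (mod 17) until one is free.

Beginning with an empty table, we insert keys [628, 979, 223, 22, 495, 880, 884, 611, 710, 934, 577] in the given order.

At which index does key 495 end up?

Insert 628: h=13, slot 13 empty => index 13.
Insert 979: h=5, slot 5 empty => index 5.
Insert 223: h=0, slot 0 empty => index 0.
Insert 22: h=4, slot 4 empty => index 4.
Insert 495: h=0, slot 0 occupied => index 1.
Insert 880: h=9, slot 9 empty => index 9.
Insert 884: h=3, slot 3 empty => index 3.
Insert 611: h=13, slot 13 occupied => index 14.
Insert 710: h=9, slot 9 occupied => index 10.
Insert 934: h=13, slots 13,14 occupied => index 15.
Insert 577: h=13, slots 13,14,15 occupied => index 16.
Table: [223, 495, —, 884, 22, 979, —, —, —, 880, 710, —, —, 628, 611, 934, 577]

1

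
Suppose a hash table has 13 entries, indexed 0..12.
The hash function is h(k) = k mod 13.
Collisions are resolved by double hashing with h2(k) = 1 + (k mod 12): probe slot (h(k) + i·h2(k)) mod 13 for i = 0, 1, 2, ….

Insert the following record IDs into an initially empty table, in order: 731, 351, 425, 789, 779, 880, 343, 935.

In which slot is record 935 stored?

11

Insert 731: h=3, slot 3 empty => index 3.
Insert 351: h=0, slot 0 empty => index 0.
Insert 425: h=9, slot 9 empty => index 9.
Insert 789: h=9, h2=10, slot 9 occupied => index 6.
Insert 779: h=12, slot 12 empty => index 12.
Insert 880: h=9, h2=5, slot 9 occupied => index 1.
Insert 343: h=5, slot 5 empty => index 5.
Insert 935: h=12, h2=12, slot 12 occupied => index 11.
Table: [351, 880, _, 731, _, 343, 789, _, _, 425, _, 935, 779]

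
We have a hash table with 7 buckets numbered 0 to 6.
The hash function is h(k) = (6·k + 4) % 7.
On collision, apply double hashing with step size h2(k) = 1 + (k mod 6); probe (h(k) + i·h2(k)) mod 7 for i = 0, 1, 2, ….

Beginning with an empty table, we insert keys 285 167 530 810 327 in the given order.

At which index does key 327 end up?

3

285: h=6 -> slot 6
167: h=5 -> slot 5
530: h=6, h2=3, probe 6,2 -> slot 2
810: h=6, h2=1, probe 6,0 -> slot 0
327: h=6, h2=4, probe 6,3 -> slot 3
Table: [810, ∅, 530, 327, ∅, 167, 285]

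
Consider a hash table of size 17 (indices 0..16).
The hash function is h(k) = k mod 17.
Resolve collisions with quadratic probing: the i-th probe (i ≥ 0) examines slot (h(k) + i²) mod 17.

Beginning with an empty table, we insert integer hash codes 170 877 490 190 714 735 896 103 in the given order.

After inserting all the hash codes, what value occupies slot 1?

714

170 hashes to 0; slot 0 is free => place at 0.
877 hashes to 10; slot 10 is free => place at 10.
490 hashes to 14; slot 14 is free => place at 14.
190 hashes to 3; slot 3 is free => place at 3.
714 hashes to 0; 0 taken => place at 1.
735 hashes to 4; slot 4 is free => place at 4.
896 hashes to 12; slot 12 is free => place at 12.
103 hashes to 1; 1 taken => place at 2.
Table: [170, 714, 103, 190, 735, _, _, _, _, _, 877, _, 896, _, 490, _, _]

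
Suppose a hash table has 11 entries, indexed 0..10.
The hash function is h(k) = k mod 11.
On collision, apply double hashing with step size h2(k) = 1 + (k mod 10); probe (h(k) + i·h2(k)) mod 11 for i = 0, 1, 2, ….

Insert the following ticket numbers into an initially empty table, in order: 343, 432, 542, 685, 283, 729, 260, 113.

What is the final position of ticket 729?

1

343 hashes to 2; slot 2 is free → place at 2.
432 hashes to 3; slot 3 is free → place at 3.
542 hashes to 3, h2=3; 3 taken → place at 6.
685 hashes to 3, h2=6; 3 taken → place at 9.
283 hashes to 8; slot 8 is free → place at 8.
729 hashes to 3, h2=10; 3,2 taken → place at 1.
260 hashes to 7; slot 7 is free → place at 7.
113 hashes to 3, h2=4; 3,7 taken → place at 0.
Table: [113, 729, 343, 432, -, -, 542, 260, 283, 685, -]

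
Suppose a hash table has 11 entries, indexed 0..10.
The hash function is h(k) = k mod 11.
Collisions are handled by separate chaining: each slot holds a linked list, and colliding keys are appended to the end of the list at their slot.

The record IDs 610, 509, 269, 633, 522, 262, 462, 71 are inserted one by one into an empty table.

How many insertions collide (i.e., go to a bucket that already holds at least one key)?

610 -> bucket 5
509 -> bucket 3
269 -> bucket 5 (collision)
633 -> bucket 6
522 -> bucket 5 (collision)
262 -> bucket 9
462 -> bucket 0
71 -> bucket 5 (collision)
Final buckets:
0: 462
1: _
2: _
3: 509
4: _
5: 610 -> 269 -> 522 -> 71
6: 633
7: _
8: _
9: 262
10: _

3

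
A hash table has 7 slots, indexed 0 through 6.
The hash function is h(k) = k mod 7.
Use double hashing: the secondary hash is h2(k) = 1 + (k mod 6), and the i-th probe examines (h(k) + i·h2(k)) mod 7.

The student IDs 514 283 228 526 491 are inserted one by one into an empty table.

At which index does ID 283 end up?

5

514 hashes to 3; slot 3 is free -> place at 3.
283 hashes to 3, h2=2; 3 taken -> place at 5.
228 hashes to 4; slot 4 is free -> place at 4.
526 hashes to 1; slot 1 is free -> place at 1.
491 hashes to 1, h2=6; 1 taken -> place at 0.
Table: [491, 526, _, 514, 228, 283, _]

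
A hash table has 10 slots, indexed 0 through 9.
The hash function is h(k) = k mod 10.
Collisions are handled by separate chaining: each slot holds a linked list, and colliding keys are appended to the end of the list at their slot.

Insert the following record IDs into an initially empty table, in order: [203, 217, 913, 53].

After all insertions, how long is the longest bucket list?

203 → bucket 3
217 → bucket 7
913 → bucket 3 (collision)
53 → bucket 3 (collision)
Final buckets:
0: —
1: —
2: —
3: 203 -> 913 -> 53
4: —
5: —
6: —
7: 217
8: —
9: —

3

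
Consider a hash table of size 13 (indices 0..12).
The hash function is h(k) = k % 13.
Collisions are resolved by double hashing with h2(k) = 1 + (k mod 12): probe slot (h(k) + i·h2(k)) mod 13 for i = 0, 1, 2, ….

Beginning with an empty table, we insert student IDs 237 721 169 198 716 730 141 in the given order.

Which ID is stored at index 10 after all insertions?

198

Insert 237: h=3, slot 3 empty → index 3.
Insert 721: h=6, slot 6 empty → index 6.
Insert 169: h=0, slot 0 empty → index 0.
Insert 198: h=3, h2=7, slot 3 occupied → index 10.
Insert 716: h=1, slot 1 empty → index 1.
Insert 730: h=2, slot 2 empty → index 2.
Insert 141: h=11, slot 11 empty → index 11.
Table: [169, 716, 730, 237, —, —, 721, —, —, —, 198, 141, —]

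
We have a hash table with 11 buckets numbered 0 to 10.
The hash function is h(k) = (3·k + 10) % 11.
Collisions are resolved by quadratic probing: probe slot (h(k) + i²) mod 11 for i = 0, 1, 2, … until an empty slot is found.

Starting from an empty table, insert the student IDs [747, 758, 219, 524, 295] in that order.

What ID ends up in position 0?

747 hashes to 7; slot 7 is free → place at 7.
758 hashes to 7; 7 taken → place at 8.
219 hashes to 7; 7,8 taken → place at 0.
524 hashes to 9; slot 9 is free → place at 9.
295 hashes to 4; slot 4 is free → place at 4.
Table: [219, ∅, ∅, ∅, 295, ∅, ∅, 747, 758, 524, ∅]

219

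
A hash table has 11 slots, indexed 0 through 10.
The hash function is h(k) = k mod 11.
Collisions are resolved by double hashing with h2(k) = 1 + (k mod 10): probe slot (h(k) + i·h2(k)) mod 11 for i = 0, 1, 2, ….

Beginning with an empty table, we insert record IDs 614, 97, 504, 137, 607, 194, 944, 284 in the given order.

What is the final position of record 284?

614: h=9 => slot 9
97: h=9, h2=8, probe 9,6 => slot 6
504: h=9, h2=5, probe 9,3 => slot 3
137: h=5 => slot 5
607: h=2 => slot 2
194: h=7 => slot 7
944: h=9, h2=5, probe 9,3,8 => slot 8
284: h=9, h2=5, probe 9,3,8,2,7,1 => slot 1
Table: [-, 284, 607, 504, -, 137, 97, 194, 944, 614, -]

1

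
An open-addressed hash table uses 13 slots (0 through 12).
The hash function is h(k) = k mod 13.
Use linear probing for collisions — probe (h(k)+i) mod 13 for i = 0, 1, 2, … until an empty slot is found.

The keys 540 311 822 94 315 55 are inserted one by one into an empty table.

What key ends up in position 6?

540: h=7 → slot 7
311: h=12 → slot 12
822: h=3 → slot 3
94: h=3, probe 3,4 → slot 4
315: h=3, probe 3,4,5 → slot 5
55: h=3, probe 3,4,5,6 → slot 6
Table: [-, -, -, 822, 94, 315, 55, 540, -, -, -, -, 311]

55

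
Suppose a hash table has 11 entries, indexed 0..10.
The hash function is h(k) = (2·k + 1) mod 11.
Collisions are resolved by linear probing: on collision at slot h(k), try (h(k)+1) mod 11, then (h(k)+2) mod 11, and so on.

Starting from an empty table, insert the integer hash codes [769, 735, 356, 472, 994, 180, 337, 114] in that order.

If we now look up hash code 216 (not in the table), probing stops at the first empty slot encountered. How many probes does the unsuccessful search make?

2

769 hashes to 10; slot 10 is free => place at 10.
735 hashes to 8; slot 8 is free => place at 8.
356 hashes to 9; slot 9 is free => place at 9.
472 hashes to 10; 10 taken => place at 0.
994 hashes to 9; 9,10,0 taken => place at 1.
180 hashes to 9; 9,10,0,1 taken => place at 2.
337 hashes to 4; slot 4 is free => place at 4.
114 hashes to 9; 9,10,0,1,2 taken => place at 3.
Table: [472, 994, 180, 114, 337, ∅, ∅, ∅, 735, 356, 769]
Lookup 216: h=4, probe 4,5 → slot 5 empty, not found.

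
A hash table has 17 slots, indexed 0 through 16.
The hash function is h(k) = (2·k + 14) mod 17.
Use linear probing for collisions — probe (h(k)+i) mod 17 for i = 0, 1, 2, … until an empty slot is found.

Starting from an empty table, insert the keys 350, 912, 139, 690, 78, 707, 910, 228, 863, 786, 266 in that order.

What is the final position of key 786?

Insert 350: h=0, slot 0 empty -> index 0.
Insert 912: h=2, slot 2 empty -> index 2.
Insert 139: h=3, slot 3 empty -> index 3.
Insert 690: h=0, slot 0 occupied -> index 1.
Insert 78: h=0, slots 0,1,2,3 occupied -> index 4.
Insert 707: h=0, slots 0,1,2,3,4 occupied -> index 5.
Insert 910: h=15, slot 15 empty -> index 15.
Insert 228: h=11, slot 11 empty -> index 11.
Insert 863: h=6, slot 6 empty -> index 6.
Insert 786: h=5, slots 5,6 occupied -> index 7.
Insert 266: h=2, slots 2,3,4,5,6,7 occupied -> index 8.
Table: [350, 690, 912, 139, 78, 707, 863, 786, 266, _, _, 228, _, _, _, 910, _]

7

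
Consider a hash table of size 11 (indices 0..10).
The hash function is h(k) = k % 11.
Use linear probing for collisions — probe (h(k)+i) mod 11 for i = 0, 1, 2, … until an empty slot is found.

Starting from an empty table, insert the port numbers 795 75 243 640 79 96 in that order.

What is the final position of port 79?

Insert 795: h=3, slot 3 empty -> index 3.
Insert 75: h=9, slot 9 empty -> index 9.
Insert 243: h=1, slot 1 empty -> index 1.
Insert 640: h=2, slot 2 empty -> index 2.
Insert 79: h=2, slots 2,3 occupied -> index 4.
Insert 96: h=8, slot 8 empty -> index 8.
Table: [∅, 243, 640, 795, 79, ∅, ∅, ∅, 96, 75, ∅]

4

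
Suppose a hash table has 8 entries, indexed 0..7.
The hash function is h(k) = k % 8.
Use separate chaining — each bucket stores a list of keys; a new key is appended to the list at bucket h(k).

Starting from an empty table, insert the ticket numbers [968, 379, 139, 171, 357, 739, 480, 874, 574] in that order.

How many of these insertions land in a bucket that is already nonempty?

968 -> bucket 0
379 -> bucket 3
139 -> bucket 3 (collision)
171 -> bucket 3 (collision)
357 -> bucket 5
739 -> bucket 3 (collision)
480 -> bucket 0 (collision)
874 -> bucket 2
574 -> bucket 6
Final buckets:
0: 968 -> 480
1: -
2: 874
3: 379 -> 139 -> 171 -> 739
4: -
5: 357
6: 574
7: -

4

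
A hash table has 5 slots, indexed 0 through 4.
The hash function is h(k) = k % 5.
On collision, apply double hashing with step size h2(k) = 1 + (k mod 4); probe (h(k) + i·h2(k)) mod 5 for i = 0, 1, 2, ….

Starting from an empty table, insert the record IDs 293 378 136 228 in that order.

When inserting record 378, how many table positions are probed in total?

293: h=3 => slot 3
378: h=3, h2=3, probe 3,1 => slot 1
136: h=1, h2=1, probe 1,2 => slot 2
228: h=3, h2=1, probe 3,4 => slot 4
Table: [-, 378, 136, 293, 228]

2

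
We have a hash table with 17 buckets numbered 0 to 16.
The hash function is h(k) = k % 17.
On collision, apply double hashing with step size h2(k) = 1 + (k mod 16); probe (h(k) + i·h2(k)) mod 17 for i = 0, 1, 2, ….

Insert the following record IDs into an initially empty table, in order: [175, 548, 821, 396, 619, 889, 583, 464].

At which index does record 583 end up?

175 hashes to 5; slot 5 is free => place at 5.
548 hashes to 4; slot 4 is free => place at 4.
821 hashes to 5, h2=6; 5 taken => place at 11.
396 hashes to 5, h2=13; 5 taken => place at 1.
619 hashes to 7; slot 7 is free => place at 7.
889 hashes to 5, h2=10; 5 taken => place at 15.
583 hashes to 5, h2=8; 5 taken => place at 13.
464 hashes to 5, h2=1; 5 taken => place at 6.
Table: [—, 396, —, —, 548, 175, 464, 619, —, —, —, 821, —, 583, —, 889, —]

13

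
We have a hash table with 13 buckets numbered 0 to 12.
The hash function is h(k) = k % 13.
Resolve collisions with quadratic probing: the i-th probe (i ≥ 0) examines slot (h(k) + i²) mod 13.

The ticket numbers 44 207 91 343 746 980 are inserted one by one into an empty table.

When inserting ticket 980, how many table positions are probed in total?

44: h=5 => slot 5
207: h=12 => slot 12
91: h=0 => slot 0
343: h=5, probe 5,6 => slot 6
746: h=5, probe 5,6,9 => slot 9
980: h=5, probe 5,6,9,1 => slot 1
Table: [91, 980, ., ., ., 44, 343, ., ., 746, ., ., 207]

4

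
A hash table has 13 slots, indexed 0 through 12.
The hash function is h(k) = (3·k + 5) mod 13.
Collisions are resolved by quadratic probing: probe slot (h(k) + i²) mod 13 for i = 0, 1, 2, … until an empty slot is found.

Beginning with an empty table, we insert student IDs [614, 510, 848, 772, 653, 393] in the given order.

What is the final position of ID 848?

5

614: h=1 => slot 1
510: h=1, probe 1,2 => slot 2
848: h=1, probe 1,2,5 => slot 5
772: h=7 => slot 7
653: h=1, probe 1,2,5,10 => slot 10
393: h=1, probe 1,2,5,10,4 => slot 4
Table: [., 614, 510, ., 393, 848, ., 772, ., ., 653, ., .]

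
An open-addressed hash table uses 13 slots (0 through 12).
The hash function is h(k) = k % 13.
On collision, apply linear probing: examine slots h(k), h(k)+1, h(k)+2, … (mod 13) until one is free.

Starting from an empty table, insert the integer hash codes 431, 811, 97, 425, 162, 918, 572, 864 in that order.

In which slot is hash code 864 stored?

10

431 hashes to 2; slot 2 is free → place at 2.
811 hashes to 5; slot 5 is free → place at 5.
97 hashes to 6; slot 6 is free → place at 6.
425 hashes to 9; slot 9 is free → place at 9.
162 hashes to 6; 6 taken → place at 7.
918 hashes to 8; slot 8 is free → place at 8.
572 hashes to 0; slot 0 is free → place at 0.
864 hashes to 6; 6,7,8,9 taken → place at 10.
Table: [572, ., 431, ., ., 811, 97, 162, 918, 425, 864, ., .]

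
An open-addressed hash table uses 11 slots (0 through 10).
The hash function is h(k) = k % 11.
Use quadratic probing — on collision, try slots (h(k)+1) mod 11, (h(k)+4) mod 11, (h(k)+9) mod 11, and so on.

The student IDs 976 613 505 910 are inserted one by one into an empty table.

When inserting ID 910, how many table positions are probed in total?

976 hashes to 8; slot 8 is free -> place at 8.
613 hashes to 8; 8 taken -> place at 9.
505 hashes to 10; slot 10 is free -> place at 10.
910 hashes to 8; 8,9 taken -> place at 1.
Table: [∅, 910, ∅, ∅, ∅, ∅, ∅, ∅, 976, 613, 505]

3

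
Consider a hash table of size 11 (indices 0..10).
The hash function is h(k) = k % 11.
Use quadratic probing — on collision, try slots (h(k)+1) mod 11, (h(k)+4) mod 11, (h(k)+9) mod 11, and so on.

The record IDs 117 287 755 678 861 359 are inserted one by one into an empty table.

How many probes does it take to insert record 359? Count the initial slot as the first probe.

117 hashes to 7; slot 7 is free => place at 7.
287 hashes to 1; slot 1 is free => place at 1.
755 hashes to 7; 7 taken => place at 8.
678 hashes to 7; 7,8 taken => place at 0.
861 hashes to 3; slot 3 is free => place at 3.
359 hashes to 7; 7,8,0 taken => place at 5.
Table: [678, 287, —, 861, —, 359, —, 117, 755, —, —]

4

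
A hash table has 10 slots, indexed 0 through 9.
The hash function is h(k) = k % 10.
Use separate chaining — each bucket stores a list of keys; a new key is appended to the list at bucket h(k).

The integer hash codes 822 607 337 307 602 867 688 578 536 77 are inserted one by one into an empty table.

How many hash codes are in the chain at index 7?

822 → bucket 2
607 → bucket 7
337 → bucket 7 (collision)
307 → bucket 7 (collision)
602 → bucket 2 (collision)
867 → bucket 7 (collision)
688 → bucket 8
578 → bucket 8 (collision)
536 → bucket 6
77 → bucket 7 (collision)
Final buckets:
0: .
1: .
2: 822 -> 602
3: .
4: .
5: .
6: 536
7: 607 -> 337 -> 307 -> 867 -> 77
8: 688 -> 578
9: .

5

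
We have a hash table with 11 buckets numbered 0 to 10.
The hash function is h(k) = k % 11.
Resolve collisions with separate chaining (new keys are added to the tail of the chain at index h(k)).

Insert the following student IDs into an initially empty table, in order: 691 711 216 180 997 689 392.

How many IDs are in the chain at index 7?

5

Insert 691: h=9, bucket 9 empty -> new chain.
Insert 711: h=7, bucket 7 empty -> new chain.
Insert 216: h=7, bucket 7 nonempty -> append to chain.
Insert 180: h=4, bucket 4 empty -> new chain.
Insert 997: h=7, bucket 7 nonempty -> append to chain.
Insert 689: h=7, bucket 7 nonempty -> append to chain.
Insert 392: h=7, bucket 7 nonempty -> append to chain.
Final buckets:
0: -
1: -
2: -
3: -
4: 180
5: -
6: -
7: 711 -> 216 -> 997 -> 689 -> 392
8: -
9: 691
10: -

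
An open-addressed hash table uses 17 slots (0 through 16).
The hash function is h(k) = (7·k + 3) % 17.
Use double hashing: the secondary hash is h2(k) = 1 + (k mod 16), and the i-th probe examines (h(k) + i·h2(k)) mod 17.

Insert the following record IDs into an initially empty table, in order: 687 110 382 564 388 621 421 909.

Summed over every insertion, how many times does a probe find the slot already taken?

2

687 hashes to 1; slot 1 is free → place at 1.
110 hashes to 8; slot 8 is free → place at 8.
382 hashes to 8, h2=15; 8 taken → place at 6.
564 hashes to 7; slot 7 is free → place at 7.
388 hashes to 16; slot 16 is free → place at 16.
621 hashes to 15; slot 15 is free → place at 15.
421 hashes to 9; slot 9 is free → place at 9.
909 hashes to 8, h2=14; 8 taken → place at 5.
Table: [∅, 687, ∅, ∅, ∅, 909, 382, 564, 110, 421, ∅, ∅, ∅, ∅, ∅, 621, 388]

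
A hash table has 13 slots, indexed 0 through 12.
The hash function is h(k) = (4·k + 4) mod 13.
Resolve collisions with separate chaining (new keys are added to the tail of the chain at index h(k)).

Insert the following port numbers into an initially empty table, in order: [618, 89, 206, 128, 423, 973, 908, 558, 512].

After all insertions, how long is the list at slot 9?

Insert 618: h=6, bucket 6 empty → new chain.
Insert 89: h=9, bucket 9 empty → new chain.
Insert 206: h=9, bucket 9 nonempty → append to chain.
Insert 128: h=9, bucket 9 nonempty → append to chain.
Insert 423: h=6, bucket 6 nonempty → append to chain.
Insert 973: h=9, bucket 9 nonempty → append to chain.
Insert 908: h=9, bucket 9 nonempty → append to chain.
Insert 558: h=0, bucket 0 empty → new chain.
Insert 512: h=11, bucket 11 empty → new chain.
Final buckets:
0: 558
1: .
2: .
3: .
4: .
5: .
6: 618 -> 423
7: .
8: .
9: 89 -> 206 -> 128 -> 973 -> 908
10: .
11: 512
12: .

5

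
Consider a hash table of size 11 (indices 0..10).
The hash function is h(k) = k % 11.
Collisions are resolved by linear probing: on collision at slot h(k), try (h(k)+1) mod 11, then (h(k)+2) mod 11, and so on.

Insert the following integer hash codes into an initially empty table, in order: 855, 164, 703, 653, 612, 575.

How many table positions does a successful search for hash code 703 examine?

2

Insert 855: h=8, slot 8 empty -> index 8.
Insert 164: h=10, slot 10 empty -> index 10.
Insert 703: h=10, slot 10 occupied -> index 0.
Insert 653: h=4, slot 4 empty -> index 4.
Insert 612: h=7, slot 7 empty -> index 7.
Insert 575: h=3, slot 3 empty -> index 3.
Table: [703, _, _, 575, 653, _, _, 612, 855, _, 164]
Lookup 703: h=10, probe 10,0 → found at 0.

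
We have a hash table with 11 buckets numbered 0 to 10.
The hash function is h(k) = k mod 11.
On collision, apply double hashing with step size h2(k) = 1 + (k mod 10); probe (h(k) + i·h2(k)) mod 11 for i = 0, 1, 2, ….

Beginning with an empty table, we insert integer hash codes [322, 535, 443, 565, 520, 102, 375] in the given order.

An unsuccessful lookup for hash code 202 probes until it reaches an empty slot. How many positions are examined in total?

Insert 322: h=3, slot 3 empty -> index 3.
Insert 535: h=7, slot 7 empty -> index 7.
Insert 443: h=3, h2=4, slots 3,7 occupied -> index 0.
Insert 565: h=4, slot 4 empty -> index 4.
Insert 520: h=3, h2=1, slots 3,4 occupied -> index 5.
Insert 102: h=3, h2=3, slot 3 occupied -> index 6.
Insert 375: h=1, slot 1 empty -> index 1.
Table: [443, 375, —, 322, 565, 520, 102, 535, —, —, —]
Lookup 202: h=4, h2=3, probe 4,7,10 → slot 10 empty, not found.

3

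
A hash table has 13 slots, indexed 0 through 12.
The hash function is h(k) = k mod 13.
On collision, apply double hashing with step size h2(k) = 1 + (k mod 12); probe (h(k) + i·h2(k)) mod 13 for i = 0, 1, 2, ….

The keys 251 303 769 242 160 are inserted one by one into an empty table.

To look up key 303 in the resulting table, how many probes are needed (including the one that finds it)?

251 hashes to 4; slot 4 is free -> place at 4.
303 hashes to 4, h2=4; 4 taken -> place at 8.
769 hashes to 2; slot 2 is free -> place at 2.
242 hashes to 8, h2=3; 8 taken -> place at 11.
160 hashes to 4, h2=5; 4 taken -> place at 9.
Table: [—, —, 769, —, 251, —, —, —, 303, 160, —, 242, —]
Lookup 303: h=4, h2=4, probe 4,8 → found at 8.

2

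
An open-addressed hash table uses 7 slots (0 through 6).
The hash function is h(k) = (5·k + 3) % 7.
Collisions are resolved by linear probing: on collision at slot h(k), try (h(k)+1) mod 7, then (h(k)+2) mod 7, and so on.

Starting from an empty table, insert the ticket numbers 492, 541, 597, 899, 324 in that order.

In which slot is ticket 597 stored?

492: h=6 -> slot 6
541: h=6, probe 6,0 -> slot 0
597: h=6, probe 6,0,1 -> slot 1
899: h=4 -> slot 4
324: h=6, probe 6,0,1,2 -> slot 2
Table: [541, 597, 324, _, 899, _, 492]

1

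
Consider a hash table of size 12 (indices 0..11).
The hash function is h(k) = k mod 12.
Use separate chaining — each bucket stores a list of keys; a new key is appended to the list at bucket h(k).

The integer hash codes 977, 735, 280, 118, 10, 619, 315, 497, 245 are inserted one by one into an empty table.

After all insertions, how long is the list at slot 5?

977 → bucket 5
735 → bucket 3
280 → bucket 4
118 → bucket 10
10 → bucket 10 (collision)
619 → bucket 7
315 → bucket 3 (collision)
497 → bucket 5 (collision)
245 → bucket 5 (collision)
Final buckets:
0: -
1: -
2: -
3: 735 -> 315
4: 280
5: 977 -> 497 -> 245
6: -
7: 619
8: -
9: -
10: 118 -> 10
11: -

3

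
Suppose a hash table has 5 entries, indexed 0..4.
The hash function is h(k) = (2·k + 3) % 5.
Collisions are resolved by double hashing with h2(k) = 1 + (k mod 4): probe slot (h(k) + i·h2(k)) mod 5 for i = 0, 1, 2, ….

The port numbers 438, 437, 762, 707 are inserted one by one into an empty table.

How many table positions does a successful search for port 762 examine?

2

Insert 438: h=4, slot 4 empty => index 4.
Insert 437: h=2, slot 2 empty => index 2.
Insert 762: h=2, h2=3, slot 2 occupied => index 0.
Insert 707: h=2, h2=4, slot 2 occupied => index 1.
Table: [762, 707, 437, -, 438]
Lookup 762: h=2, h2=3, probe 2,0 → found at 0.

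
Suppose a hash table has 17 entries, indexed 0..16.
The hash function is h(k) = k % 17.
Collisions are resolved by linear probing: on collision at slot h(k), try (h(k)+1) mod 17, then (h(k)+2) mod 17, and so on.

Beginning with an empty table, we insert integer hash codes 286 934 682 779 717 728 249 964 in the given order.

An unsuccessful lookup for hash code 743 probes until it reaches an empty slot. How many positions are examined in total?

2

286: h=14 → slot 14
934: h=16 → slot 16
682: h=2 → slot 2
779: h=14, probe 14,15 → slot 15
717: h=3 → slot 3
728: h=14, probe 14,15,16,0 → slot 0
249: h=11 → slot 11
964: h=12 → slot 12
Table: [728, ∅, 682, 717, ∅, ∅, ∅, ∅, ∅, ∅, ∅, 249, 964, ∅, 286, 779, 934]
Lookup 743: h=12, probe 12,13 → slot 13 empty, not found.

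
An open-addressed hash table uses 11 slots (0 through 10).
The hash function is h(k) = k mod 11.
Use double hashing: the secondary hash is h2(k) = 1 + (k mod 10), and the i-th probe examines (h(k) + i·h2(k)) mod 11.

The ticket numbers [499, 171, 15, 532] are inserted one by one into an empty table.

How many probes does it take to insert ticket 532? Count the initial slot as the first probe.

499: h=4 -> slot 4
171: h=6 -> slot 6
15: h=4, h2=6, probe 4,10 -> slot 10
532: h=4, h2=3, probe 4,7 -> slot 7
Table: [., ., ., ., 499, ., 171, 532, ., ., 15]

2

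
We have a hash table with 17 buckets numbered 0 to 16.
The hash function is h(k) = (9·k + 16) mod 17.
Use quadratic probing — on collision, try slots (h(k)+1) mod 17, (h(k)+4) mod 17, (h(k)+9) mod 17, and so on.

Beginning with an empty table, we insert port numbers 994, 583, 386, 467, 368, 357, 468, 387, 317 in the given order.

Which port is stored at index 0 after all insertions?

317

994 hashes to 3; slot 3 is free -> place at 3.
583 hashes to 10; slot 10 is free -> place at 10.
386 hashes to 5; slot 5 is free -> place at 5.
467 hashes to 3; 3 taken -> place at 4.
368 hashes to 13; slot 13 is free -> place at 13.
357 hashes to 16; slot 16 is free -> place at 16.
468 hashes to 12; slot 12 is free -> place at 12.
387 hashes to 14; slot 14 is free -> place at 14.
317 hashes to 13; 13,14 taken -> place at 0.
Table: [317, —, —, 994, 467, 386, —, —, —, —, 583, —, 468, 368, 387, —, 357]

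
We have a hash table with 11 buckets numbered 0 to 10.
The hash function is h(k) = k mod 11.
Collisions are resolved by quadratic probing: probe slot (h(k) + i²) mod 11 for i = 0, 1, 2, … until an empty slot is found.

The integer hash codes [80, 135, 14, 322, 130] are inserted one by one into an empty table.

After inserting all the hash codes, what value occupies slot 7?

80 hashes to 3; slot 3 is free => place at 3.
135 hashes to 3; 3 taken => place at 4.
14 hashes to 3; 3,4 taken => place at 7.
322 hashes to 3; 3,4,7 taken => place at 1.
130 hashes to 9; slot 9 is free => place at 9.
Table: [., 322, ., 80, 135, ., ., 14, ., 130, .]

14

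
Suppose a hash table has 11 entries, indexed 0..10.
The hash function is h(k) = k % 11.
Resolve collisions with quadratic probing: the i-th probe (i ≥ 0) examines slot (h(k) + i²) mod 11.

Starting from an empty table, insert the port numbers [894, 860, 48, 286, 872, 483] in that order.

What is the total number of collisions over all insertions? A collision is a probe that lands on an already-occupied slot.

894 hashes to 3; slot 3 is free → place at 3.
860 hashes to 2; slot 2 is free → place at 2.
48 hashes to 4; slot 4 is free → place at 4.
286 hashes to 0; slot 0 is free → place at 0.
872 hashes to 3; 3,4 taken → place at 7.
483 hashes to 10; slot 10 is free → place at 10.
Table: [286, _, 860, 894, 48, _, _, 872, _, _, 483]

2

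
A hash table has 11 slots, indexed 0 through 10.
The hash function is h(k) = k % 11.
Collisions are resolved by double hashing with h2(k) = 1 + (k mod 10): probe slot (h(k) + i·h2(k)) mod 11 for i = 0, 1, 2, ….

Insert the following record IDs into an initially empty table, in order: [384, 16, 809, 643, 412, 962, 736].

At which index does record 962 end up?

384: h=10 => slot 10
16: h=5 => slot 5
809: h=6 => slot 6
643: h=5, h2=4, probe 5,9 => slot 9
412: h=5, h2=3, probe 5,8 => slot 8
962: h=5, h2=3, probe 5,8,0 => slot 0
736: h=10, h2=7, probe 10,6,2 => slot 2
Table: [962, _, 736, _, _, 16, 809, _, 412, 643, 384]

0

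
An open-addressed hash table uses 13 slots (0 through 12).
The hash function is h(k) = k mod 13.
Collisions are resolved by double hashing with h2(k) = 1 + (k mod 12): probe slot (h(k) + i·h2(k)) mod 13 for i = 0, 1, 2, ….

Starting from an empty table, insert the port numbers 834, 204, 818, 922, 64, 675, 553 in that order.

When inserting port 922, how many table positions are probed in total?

2

834: h=2 → slot 2
204: h=9 → slot 9
818: h=12 → slot 12
922: h=12, h2=11, probe 12,10 → slot 10
64: h=12, h2=5, probe 12,4 → slot 4
675: h=12, h2=4, probe 12,3 → slot 3
553: h=7 → slot 7
Table: [-, -, 834, 675, 64, -, -, 553, -, 204, 922, -, 818]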